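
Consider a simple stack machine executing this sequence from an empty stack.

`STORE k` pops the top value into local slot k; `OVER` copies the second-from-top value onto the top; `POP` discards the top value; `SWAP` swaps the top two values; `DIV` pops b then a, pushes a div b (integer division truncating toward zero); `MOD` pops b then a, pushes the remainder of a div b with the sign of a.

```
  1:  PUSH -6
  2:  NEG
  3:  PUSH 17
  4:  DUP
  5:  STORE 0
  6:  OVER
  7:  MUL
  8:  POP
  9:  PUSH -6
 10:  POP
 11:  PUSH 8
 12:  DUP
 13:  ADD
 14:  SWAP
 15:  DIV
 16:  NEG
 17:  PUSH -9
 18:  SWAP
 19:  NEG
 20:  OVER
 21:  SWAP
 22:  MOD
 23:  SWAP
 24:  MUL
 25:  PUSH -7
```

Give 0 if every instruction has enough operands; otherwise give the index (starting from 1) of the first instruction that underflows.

0

PUSH -6  -6
NEG      6
PUSH 17  6 17
DUP      6 17 17
STORE 0  6 17
OVER     6 17 6
MUL      6 102
POP      6
PUSH -6  6 -6
POP      6
PUSH 8   6 8
DUP      6 8 8
ADD      6 16
SWAP     16 6
DIV      2
NEG      -2
PUSH -9  -2 -9
SWAP     -9 -2
NEG      -9 2
OVER     -9 2 -9
SWAP     -9 -9 2
MOD      -9 -1
SWAP     -1 -9
MUL      9
PUSH -7  9 -7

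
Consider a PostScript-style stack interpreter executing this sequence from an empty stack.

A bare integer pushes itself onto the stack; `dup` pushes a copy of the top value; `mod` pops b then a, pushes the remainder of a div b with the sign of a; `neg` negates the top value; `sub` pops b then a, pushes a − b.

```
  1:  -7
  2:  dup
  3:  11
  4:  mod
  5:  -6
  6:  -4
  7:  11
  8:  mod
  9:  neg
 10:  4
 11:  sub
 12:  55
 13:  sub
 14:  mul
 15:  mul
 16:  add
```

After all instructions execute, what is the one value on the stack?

-7  : -7
dup : -7 -7
11  : -7 -7 11
mod : -7 -7
-6  : -7 -7 -6
-4  : -7 -7 -6 -4
11  : -7 -7 -6 -4 11
mod : -7 -7 -6 -4
neg : -7 -7 -6 4
4   : -7 -7 -6 4 4
sub : -7 -7 -6 0
55  : -7 -7 -6 0 55
sub : -7 -7 -6 -55
mul : -7 -7 330
mul : -7 -2310
add : -2317

-2317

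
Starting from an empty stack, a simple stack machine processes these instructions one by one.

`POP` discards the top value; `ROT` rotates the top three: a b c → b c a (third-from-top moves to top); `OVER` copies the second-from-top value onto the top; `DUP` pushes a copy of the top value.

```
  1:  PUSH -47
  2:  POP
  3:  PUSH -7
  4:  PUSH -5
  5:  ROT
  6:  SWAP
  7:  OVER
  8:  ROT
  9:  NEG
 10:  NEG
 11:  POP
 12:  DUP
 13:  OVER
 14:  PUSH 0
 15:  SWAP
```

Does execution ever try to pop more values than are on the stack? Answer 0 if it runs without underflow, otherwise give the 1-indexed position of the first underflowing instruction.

5

PUSH -47 -> -47
POP      -> (empty)
PUSH -7  -> -7
PUSH -5  -> -7 -5
ROT  — needs 3 operands, stack has 2 → underflow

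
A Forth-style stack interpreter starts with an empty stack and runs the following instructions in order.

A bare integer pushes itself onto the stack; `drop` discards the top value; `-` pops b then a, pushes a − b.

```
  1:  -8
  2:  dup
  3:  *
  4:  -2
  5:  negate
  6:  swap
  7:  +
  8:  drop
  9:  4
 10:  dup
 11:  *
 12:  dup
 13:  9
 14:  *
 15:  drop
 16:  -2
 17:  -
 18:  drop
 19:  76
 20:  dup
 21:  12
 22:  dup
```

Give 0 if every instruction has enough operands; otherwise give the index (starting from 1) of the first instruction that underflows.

-8     -> [-8]
dup    -> [-8, -8]
*      -> [64]
-2     -> [64, -2]
negate -> [64, 2]
swap   -> [2, 64]
+      -> [66]
drop   -> []
4      -> [4]
dup    -> [4, 4]
*      -> [16]
dup    -> [16, 16]
9      -> [16, 16, 9]
*      -> [16, 144]
drop   -> [16]
-2     -> [16, -2]
-      -> [18]
drop   -> []
76     -> [76]
dup    -> [76, 76]
12     -> [76, 76, 12]
dup    -> [76, 76, 12, 12]

0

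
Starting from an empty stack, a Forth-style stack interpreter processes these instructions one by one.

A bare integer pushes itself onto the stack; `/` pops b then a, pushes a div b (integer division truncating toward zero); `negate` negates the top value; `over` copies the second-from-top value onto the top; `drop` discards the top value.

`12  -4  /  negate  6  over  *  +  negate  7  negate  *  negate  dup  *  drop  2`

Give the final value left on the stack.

12      12
-4      12 -4
/       -3
negate  3
6       3 6
over    3 6 3
*       3 18
+       21
negate  -21
7       -21 7
negate  -21 -7
*       147
negate  -147
dup     -147 -147
*       21609
drop    (empty)
2       2

2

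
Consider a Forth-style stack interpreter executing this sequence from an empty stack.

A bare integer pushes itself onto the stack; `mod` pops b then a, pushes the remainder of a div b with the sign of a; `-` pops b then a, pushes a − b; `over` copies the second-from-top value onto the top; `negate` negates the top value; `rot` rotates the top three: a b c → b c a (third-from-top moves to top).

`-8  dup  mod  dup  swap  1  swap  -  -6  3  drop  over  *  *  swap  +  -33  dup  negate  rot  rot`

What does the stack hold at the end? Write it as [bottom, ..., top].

-8      -8
dup     -8 -8
mod     0
dup     0 0
swap    0 0
1       0 0 1
swap    0 1 0
-       0 1
-6      0 1 -6
3       0 1 -6 3
drop    0 1 -6
over    0 1 -6 1
*       0 1 -6
*       0 -6
swap    -6 0
+       -6
-33     -6 -33
dup     -6 -33 -33
negate  -6 -33 33
rot     -33 33 -6
rot     33 -6 -33

[33, -6, -33]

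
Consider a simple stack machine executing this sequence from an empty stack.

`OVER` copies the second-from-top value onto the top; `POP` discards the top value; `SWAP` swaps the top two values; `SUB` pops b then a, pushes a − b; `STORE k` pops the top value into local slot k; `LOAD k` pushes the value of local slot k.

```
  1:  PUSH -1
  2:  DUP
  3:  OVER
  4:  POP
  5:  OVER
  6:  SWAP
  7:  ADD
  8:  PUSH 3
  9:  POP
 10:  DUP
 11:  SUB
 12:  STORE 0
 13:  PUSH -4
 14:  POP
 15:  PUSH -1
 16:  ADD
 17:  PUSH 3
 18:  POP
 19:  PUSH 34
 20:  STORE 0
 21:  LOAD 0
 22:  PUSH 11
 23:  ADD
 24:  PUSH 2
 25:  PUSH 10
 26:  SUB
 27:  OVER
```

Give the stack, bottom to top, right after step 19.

[-2, 34]

PUSH -1  -1
DUP      -1 -1
OVER     -1 -1 -1
POP      -1 -1
OVER     -1 -1 -1
SWAP     -1 -1 -1
ADD      -1 -2
PUSH 3   -1 -2 3
POP      -1 -2
DUP      -1 -2 -2
SUB      -1 0
STORE 0  -1
PUSH -4  -1 -4
POP      -1
PUSH -1  -1 -1
ADD      -2
PUSH 3   -2 3
POP      -2
PUSH 34  -2 34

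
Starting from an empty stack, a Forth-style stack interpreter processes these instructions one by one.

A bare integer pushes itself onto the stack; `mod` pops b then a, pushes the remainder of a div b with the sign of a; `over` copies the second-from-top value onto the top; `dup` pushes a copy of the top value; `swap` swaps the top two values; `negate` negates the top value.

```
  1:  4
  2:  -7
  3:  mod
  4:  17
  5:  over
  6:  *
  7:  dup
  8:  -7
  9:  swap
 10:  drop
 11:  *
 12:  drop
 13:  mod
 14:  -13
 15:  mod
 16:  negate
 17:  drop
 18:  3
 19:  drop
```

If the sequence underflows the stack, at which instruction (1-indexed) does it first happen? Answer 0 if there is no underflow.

13

4    : [4]
-7   : [4, -7]
mod  : [4]
17   : [4, 17]
over : [4, 17, 4]
*    : [4, 68]
dup  : [4, 68, 68]
-7   : [4, 68, 68, -7]
swap : [4, 68, -7, 68]
drop : [4, 68, -7]
*    : [4, -476]
drop : [4]
mod  — needs 2 operands, stack has 1 → underflow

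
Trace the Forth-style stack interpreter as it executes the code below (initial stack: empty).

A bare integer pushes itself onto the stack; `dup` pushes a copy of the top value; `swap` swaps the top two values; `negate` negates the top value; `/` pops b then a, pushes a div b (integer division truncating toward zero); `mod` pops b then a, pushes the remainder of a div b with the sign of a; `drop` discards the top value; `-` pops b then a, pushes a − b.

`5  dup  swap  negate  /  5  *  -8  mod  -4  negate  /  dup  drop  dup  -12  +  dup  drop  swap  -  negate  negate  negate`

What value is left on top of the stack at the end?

12

5      -> 5
dup    -> 5 5
swap   -> 5 5
negate -> 5 -5
/      -> -1
5      -> -1 5
*      -> -5
-8     -> -5 -8
mod    -> -5
-4     -> -5 -4
negate -> -5 4
/      -> -1
dup    -> -1 -1
drop   -> -1
dup    -> -1 -1
-12    -> -1 -1 -12
+      -> -1 -13
dup    -> -1 -13 -13
drop   -> -1 -13
swap   -> -13 -1
-      -> -12
negate -> 12
negate -> -12
negate -> 12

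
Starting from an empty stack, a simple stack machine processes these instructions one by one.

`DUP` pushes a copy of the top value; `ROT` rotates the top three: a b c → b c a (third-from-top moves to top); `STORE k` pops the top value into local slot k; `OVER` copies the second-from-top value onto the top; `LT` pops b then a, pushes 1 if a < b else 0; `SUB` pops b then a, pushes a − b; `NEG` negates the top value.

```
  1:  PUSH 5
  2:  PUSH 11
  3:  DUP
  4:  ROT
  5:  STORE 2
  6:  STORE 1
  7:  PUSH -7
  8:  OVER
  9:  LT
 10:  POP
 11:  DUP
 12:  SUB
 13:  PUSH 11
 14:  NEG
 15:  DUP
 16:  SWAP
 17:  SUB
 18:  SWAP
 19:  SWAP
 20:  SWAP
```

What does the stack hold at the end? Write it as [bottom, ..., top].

[0, 0]

PUSH 5  : [5]
PUSH 11 : [5, 11]
DUP     : [5, 11, 11]
ROT     : [11, 11, 5]
STORE 2 : [11, 11]
STORE 1 : [11]
PUSH -7 : [11, -7]
OVER    : [11, -7, 11]
LT      : [11, 1]
POP     : [11]
DUP     : [11, 11]
SUB     : [0]
PUSH 11 : [0, 11]
NEG     : [0, -11]
DUP     : [0, -11, -11]
SWAP    : [0, -11, -11]
SUB     : [0, 0]
SWAP    : [0, 0]
SWAP    : [0, 0]
SWAP    : [0, 0]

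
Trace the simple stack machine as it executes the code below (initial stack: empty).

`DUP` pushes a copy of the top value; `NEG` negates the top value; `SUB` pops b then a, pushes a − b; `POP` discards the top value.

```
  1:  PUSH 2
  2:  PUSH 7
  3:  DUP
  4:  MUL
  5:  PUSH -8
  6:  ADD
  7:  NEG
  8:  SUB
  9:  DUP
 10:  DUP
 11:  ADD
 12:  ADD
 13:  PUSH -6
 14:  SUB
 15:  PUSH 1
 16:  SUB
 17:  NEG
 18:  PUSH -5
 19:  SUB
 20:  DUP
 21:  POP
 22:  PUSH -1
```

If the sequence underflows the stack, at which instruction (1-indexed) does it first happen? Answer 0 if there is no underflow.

PUSH 2  -> [2]
PUSH 7  -> [2, 7]
DUP     -> [2, 7, 7]
MUL     -> [2, 49]
PUSH -8 -> [2, 49, -8]
ADD     -> [2, 41]
NEG     -> [2, -41]
SUB     -> [43]
DUP     -> [43, 43]
DUP     -> [43, 43, 43]
ADD     -> [43, 86]
ADD     -> [129]
PUSH -6 -> [129, -6]
SUB     -> [135]
PUSH 1  -> [135, 1]
SUB     -> [134]
NEG     -> [-134]
PUSH -5 -> [-134, -5]
SUB     -> [-129]
DUP     -> [-129, -129]
POP     -> [-129]
PUSH -1 -> [-129, -1]

0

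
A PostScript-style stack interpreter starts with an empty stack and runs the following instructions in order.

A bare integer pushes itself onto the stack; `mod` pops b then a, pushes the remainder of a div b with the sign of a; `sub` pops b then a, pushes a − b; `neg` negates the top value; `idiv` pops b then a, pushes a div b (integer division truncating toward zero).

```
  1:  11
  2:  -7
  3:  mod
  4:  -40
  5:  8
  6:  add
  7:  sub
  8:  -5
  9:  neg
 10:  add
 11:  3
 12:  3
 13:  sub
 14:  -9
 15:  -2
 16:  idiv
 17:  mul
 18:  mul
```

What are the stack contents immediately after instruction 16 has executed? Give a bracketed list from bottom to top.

[41, 0, 4]

11    11
-7    11 -7
mod   4
-40   4 -40
8     4 -40 8
add   4 -32
sub   36
-5    36 -5
neg   36 5
add   41
3     41 3
3     41 3 3
sub   41 0
-9    41 0 -9
-2    41 0 -9 -2
idiv  41 0 4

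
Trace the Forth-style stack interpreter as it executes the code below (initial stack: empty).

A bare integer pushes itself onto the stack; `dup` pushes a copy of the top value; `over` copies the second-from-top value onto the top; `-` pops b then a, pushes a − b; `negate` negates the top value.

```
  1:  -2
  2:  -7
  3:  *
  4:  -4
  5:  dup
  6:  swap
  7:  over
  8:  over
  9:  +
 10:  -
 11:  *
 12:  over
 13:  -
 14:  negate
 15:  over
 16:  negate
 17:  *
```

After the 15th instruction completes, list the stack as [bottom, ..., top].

[14, 30, 14]

-2     -> -2
-7     -> -2 -7
*      -> 14
-4     -> 14 -4
dup    -> 14 -4 -4
swap   -> 14 -4 -4
over   -> 14 -4 -4 -4
over   -> 14 -4 -4 -4 -4
+      -> 14 -4 -4 -8
-      -> 14 -4 4
*      -> 14 -16
over   -> 14 -16 14
-      -> 14 -30
negate -> 14 30
over   -> 14 30 14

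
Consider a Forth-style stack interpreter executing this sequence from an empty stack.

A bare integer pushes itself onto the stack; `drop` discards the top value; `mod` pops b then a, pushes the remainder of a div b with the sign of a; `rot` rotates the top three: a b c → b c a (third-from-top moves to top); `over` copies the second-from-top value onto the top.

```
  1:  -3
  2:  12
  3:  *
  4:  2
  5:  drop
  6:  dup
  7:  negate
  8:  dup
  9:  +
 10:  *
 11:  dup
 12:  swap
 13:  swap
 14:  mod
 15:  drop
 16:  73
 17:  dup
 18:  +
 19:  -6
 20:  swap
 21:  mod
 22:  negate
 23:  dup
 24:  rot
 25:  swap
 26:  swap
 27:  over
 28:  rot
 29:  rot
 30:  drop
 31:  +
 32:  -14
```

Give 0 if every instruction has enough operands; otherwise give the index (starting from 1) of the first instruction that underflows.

-3     -> [-3]
12     -> [-3, 12]
*      -> [-36]
2      -> [-36, 2]
drop   -> [-36]
dup    -> [-36, -36]
negate -> [-36, 36]
dup    -> [-36, 36, 36]
+      -> [-36, 72]
*      -> [-2592]
dup    -> [-2592, -2592]
swap   -> [-2592, -2592]
swap   -> [-2592, -2592]
mod    -> [0]
drop   -> []
73     -> [73]
dup    -> [73, 73]
+      -> [146]
-6     -> [146, -6]
swap   -> [-6, 146]
mod    -> [-6]
negate -> [6]
dup    -> [6, 6]
rot  — needs 3 operands, stack has 2 → underflow

24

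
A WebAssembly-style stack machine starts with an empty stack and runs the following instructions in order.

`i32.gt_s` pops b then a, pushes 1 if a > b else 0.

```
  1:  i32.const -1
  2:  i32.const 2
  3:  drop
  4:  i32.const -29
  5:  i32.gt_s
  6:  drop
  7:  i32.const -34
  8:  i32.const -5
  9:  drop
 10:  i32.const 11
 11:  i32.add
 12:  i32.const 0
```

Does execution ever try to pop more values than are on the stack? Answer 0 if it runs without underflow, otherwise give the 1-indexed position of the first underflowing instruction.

0

i32.const -1  → -1
i32.const 2   → -1 2
drop          → -1
i32.const -29 → -1 -29
i32.gt_s      → 1
drop          → (empty)
i32.const -34 → -34
i32.const -5  → -34 -5
drop          → -34
i32.const 11  → -34 11
i32.add       → -23
i32.const 0   → -23 0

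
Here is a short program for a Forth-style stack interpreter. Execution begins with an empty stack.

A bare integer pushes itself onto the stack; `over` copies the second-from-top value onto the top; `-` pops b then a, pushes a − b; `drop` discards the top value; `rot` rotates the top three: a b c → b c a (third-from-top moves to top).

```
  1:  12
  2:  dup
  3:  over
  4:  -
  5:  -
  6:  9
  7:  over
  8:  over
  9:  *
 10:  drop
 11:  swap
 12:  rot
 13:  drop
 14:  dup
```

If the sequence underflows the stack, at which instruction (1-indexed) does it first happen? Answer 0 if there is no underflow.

12   -> 12
dup  -> 12 12
over -> 12 12 12
-    -> 12 0
-    -> 12
9    -> 12 9
over -> 12 9 12
over -> 12 9 12 9
*    -> 12 9 108
drop -> 12 9
swap -> 9 12
rot  — needs 3 operands, stack has 2 → underflow

12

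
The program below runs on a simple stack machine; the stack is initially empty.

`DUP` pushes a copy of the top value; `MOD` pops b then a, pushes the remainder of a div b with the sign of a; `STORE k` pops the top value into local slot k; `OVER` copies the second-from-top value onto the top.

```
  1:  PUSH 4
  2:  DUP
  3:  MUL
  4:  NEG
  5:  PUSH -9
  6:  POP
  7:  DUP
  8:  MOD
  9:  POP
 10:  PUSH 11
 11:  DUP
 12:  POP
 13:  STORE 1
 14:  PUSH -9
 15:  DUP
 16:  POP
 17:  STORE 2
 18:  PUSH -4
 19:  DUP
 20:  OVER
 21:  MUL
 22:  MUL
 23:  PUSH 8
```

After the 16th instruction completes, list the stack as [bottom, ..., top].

[-9]

PUSH 4  : 4
DUP     : 4 4
MUL     : 16
NEG     : -16
PUSH -9 : -16 -9
POP     : -16
DUP     : -16 -16
MOD     : 0
POP     : (empty)
PUSH 11 : 11
DUP     : 11 11
POP     : 11
STORE 1 : (empty)
PUSH -9 : -9
DUP     : -9 -9
POP     : -9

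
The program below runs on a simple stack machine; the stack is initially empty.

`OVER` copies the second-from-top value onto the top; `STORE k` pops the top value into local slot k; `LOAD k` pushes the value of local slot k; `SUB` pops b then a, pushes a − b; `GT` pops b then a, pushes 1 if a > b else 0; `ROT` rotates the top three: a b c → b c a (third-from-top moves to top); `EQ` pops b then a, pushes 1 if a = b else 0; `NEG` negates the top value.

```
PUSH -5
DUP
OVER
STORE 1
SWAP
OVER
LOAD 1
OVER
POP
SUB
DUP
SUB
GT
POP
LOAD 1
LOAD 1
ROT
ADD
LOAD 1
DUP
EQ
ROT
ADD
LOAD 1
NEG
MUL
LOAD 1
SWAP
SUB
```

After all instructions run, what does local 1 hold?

PUSH -5  -5
DUP      -5 -5
OVER     -5 -5 -5
STORE 1  -5 -5
SWAP     -5 -5
OVER     -5 -5 -5
LOAD 1   -5 -5 -5 -5
OVER     -5 -5 -5 -5 -5
POP      -5 -5 -5 -5
SUB      -5 -5 0
DUP      -5 -5 0 0
SUB      -5 -5 0
GT       -5 0
POP      -5
LOAD 1   -5 -5
LOAD 1   -5 -5 -5
ROT      -5 -5 -5
ADD      -5 -10
LOAD 1   -5 -10 -5
DUP      -5 -10 -5 -5
EQ       -5 -10 1
ROT      -10 1 -5
ADD      -10 -4
LOAD 1   -10 -4 -5
NEG      -10 -4 5
MUL      -10 -20
LOAD 1   -10 -20 -5
SWAP     -10 -5 -20
SUB      -10 15

-5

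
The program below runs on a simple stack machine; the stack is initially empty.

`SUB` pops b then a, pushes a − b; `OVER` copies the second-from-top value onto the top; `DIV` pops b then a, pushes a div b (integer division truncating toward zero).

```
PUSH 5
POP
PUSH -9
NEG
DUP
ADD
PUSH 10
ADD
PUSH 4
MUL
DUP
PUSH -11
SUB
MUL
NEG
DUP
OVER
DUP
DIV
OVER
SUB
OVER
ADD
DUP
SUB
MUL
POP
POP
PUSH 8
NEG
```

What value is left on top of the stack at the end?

PUSH 5   -> 5
POP      -> (empty)
PUSH -9  -> -9
NEG      -> 9
DUP      -> 9 9
ADD      -> 18
PUSH 10  -> 18 10
ADD      -> 28
PUSH 4   -> 28 4
MUL      -> 112
DUP      -> 112 112
PUSH -11 -> 112 112 -11
SUB      -> 112 123
MUL      -> 13776
NEG      -> -13776
DUP      -> -13776 -13776
OVER     -> -13776 -13776 -13776
DUP      -> -13776 -13776 -13776 -13776
DIV      -> -13776 -13776 1
OVER     -> -13776 -13776 1 -13776
SUB      -> -13776 -13776 13777
OVER     -> -13776 -13776 13777 -13776
ADD      -> -13776 -13776 1
DUP      -> -13776 -13776 1 1
SUB      -> -13776 -13776 0
MUL      -> -13776 0
POP      -> -13776
POP      -> (empty)
PUSH 8   -> 8
NEG      -> -8

-8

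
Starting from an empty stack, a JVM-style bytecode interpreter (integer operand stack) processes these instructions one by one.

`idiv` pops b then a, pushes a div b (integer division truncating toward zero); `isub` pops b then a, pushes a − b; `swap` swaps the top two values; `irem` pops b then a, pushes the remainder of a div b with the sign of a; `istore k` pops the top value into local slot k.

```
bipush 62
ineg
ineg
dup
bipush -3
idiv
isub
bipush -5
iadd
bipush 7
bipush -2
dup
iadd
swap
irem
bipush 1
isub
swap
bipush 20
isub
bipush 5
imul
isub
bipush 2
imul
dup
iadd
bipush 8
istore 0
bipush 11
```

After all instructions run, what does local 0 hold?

8

bipush 62 → 62
ineg      → -62
ineg      → 62
dup       → 62 62
bipush -3 → 62 62 -3
idiv      → 62 -20
isub      → 82
bipush -5 → 82 -5
iadd      → 77
bipush 7  → 77 7
bipush -2 → 77 7 -2
dup       → 77 7 -2 -2
iadd      → 77 7 -4
swap      → 77 -4 7
irem      → 77 -4
bipush 1  → 77 -4 1
isub      → 77 -5
swap      → -5 77
bipush 20 → -5 77 20
isub      → -5 57
bipush 5  → -5 57 5
imul      → -5 285
isub      → -290
bipush 2  → -290 2
imul      → -580
dup       → -580 -580
iadd      → -1160
bipush 8  → -1160 8
istore 0  → -1160
bipush 11 → -1160 11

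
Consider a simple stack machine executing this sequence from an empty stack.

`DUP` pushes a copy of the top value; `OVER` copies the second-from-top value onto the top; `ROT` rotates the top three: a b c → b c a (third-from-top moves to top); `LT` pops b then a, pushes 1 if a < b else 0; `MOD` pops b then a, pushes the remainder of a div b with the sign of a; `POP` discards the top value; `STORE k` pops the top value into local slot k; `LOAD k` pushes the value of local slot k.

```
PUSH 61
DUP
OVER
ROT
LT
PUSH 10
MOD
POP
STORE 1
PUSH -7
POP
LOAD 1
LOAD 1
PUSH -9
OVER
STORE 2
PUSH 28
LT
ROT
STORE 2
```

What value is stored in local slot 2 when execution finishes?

PUSH 61 : 61
DUP     : 61 61
OVER    : 61 61 61
ROT     : 61 61 61
LT      : 61 0
PUSH 10 : 61 0 10
MOD     : 61 0
POP     : 61
STORE 1 : (empty)
PUSH -7 : -7
POP     : (empty)
LOAD 1  : 61
LOAD 1  : 61 61
PUSH -9 : 61 61 -9
OVER    : 61 61 -9 61
STORE 2 : 61 61 -9
PUSH 28 : 61 61 -9 28
LT      : 61 61 1
ROT     : 61 1 61
STORE 2 : 61 1

61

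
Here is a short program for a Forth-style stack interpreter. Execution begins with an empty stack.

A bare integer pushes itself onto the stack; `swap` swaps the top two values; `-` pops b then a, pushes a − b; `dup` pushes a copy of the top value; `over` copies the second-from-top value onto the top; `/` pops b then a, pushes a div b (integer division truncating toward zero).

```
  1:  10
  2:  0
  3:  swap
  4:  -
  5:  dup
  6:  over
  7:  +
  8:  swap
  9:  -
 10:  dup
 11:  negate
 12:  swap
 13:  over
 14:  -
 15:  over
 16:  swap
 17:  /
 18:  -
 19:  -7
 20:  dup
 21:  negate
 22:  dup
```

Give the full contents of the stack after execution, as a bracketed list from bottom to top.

10     → 10
0      → 10 0
swap   → 0 10
-      → -10
dup    → -10 -10
over   → -10 -10 -10
+      → -10 -20
swap   → -20 -10
-      → -10
dup    → -10 -10
negate → -10 10
swap   → 10 -10
over   → 10 -10 10
-      → 10 -20
over   → 10 -20 10
swap   → 10 10 -20
/      → 10 0
-      → 10
-7     → 10 -7
dup    → 10 -7 -7
negate → 10 -7 7
dup    → 10 -7 7 7

[10, -7, 7, 7]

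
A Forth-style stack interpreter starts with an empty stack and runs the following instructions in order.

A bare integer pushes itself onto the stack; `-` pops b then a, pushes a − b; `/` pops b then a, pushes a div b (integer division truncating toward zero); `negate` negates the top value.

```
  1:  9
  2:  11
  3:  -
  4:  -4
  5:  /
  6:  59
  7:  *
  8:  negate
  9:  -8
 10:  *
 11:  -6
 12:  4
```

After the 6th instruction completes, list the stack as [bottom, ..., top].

[0, 59]

9  : 9
11 : 9 11
-  : -2
-4 : -2 -4
/  : 0
59 : 0 59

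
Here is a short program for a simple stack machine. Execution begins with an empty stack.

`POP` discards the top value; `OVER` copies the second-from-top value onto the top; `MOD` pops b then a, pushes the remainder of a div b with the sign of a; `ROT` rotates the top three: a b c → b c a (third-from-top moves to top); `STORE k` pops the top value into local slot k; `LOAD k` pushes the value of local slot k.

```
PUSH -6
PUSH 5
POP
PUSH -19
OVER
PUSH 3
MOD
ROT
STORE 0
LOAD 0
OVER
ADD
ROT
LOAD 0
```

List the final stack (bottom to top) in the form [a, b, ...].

[0, -6, -19, -6]

PUSH -6  : [-6]
PUSH 5   : [-6, 5]
POP      : [-6]
PUSH -19 : [-6, -19]
OVER     : [-6, -19, -6]
PUSH 3   : [-6, -19, -6, 3]
MOD      : [-6, -19, 0]
ROT      : [-19, 0, -6]
STORE 0  : [-19, 0]
LOAD 0   : [-19, 0, -6]
OVER     : [-19, 0, -6, 0]
ADD      : [-19, 0, -6]
ROT      : [0, -6, -19]
LOAD 0   : [0, -6, -19, -6]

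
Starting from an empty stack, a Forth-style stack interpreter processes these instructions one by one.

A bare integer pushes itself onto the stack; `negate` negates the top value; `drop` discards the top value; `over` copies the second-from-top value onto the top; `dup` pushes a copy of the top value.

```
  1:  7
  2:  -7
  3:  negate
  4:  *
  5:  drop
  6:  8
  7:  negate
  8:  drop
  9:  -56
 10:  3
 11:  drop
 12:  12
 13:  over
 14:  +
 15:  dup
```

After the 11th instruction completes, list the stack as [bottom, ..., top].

[-56]

7      → 7
-7     → 7 -7
negate → 7 7
*      → 49
drop   → (empty)
8      → 8
negate → -8
drop   → (empty)
-56    → -56
3      → -56 3
drop   → -56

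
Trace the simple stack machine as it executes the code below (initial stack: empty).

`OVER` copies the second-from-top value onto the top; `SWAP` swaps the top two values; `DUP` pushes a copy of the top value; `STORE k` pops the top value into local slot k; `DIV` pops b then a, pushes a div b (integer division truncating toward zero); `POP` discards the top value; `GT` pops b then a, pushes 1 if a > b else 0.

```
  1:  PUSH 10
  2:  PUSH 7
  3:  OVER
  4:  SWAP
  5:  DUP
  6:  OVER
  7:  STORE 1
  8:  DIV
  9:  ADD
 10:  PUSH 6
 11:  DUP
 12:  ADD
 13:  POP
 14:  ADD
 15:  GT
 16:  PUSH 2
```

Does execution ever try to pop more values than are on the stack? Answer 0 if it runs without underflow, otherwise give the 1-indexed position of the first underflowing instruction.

15

PUSH 10 : 10
PUSH 7  : 10 7
OVER    : 10 7 10
SWAP    : 10 10 7
DUP     : 10 10 7 7
OVER    : 10 10 7 7 7
STORE 1 : 10 10 7 7
DIV     : 10 10 1
ADD     : 10 11
PUSH 6  : 10 11 6
DUP     : 10 11 6 6
ADD     : 10 11 12
POP     : 10 11
ADD     : 21
GT  — needs 2 operands, stack has 1 → underflow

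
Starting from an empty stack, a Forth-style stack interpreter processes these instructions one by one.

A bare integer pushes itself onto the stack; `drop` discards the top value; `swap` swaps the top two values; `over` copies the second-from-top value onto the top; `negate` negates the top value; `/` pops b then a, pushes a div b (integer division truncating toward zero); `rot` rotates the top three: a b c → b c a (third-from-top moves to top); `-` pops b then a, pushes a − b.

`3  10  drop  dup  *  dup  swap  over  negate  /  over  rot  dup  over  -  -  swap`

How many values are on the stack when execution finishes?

3

3      -> [3]
10     -> [3, 10]
drop   -> [3]
dup    -> [3, 3]
*      -> [9]
dup    -> [9, 9]
swap   -> [9, 9]
over   -> [9, 9, 9]
negate -> [9, 9, -9]
/      -> [9, -1]
over   -> [9, -1, 9]
rot    -> [-1, 9, 9]
dup    -> [-1, 9, 9, 9]
over   -> [-1, 9, 9, 9, 9]
-      -> [-1, 9, 9, 0]
-      -> [-1, 9, 9]
swap   -> [-1, 9, 9]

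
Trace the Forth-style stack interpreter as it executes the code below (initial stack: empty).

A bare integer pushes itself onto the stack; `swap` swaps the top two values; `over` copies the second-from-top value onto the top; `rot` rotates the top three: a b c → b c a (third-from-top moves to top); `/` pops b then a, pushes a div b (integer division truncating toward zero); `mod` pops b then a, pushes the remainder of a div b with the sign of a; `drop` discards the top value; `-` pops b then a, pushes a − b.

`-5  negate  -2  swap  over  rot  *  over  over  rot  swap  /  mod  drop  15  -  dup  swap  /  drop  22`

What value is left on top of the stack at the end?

22

-5     -> -5
negate -> 5
-2     -> 5 -2
swap   -> -2 5
over   -> -2 5 -2
rot    -> 5 -2 -2
*      -> 5 4
over   -> 5 4 5
over   -> 5 4 5 4
rot    -> 5 5 4 4
swap   -> 5 5 4 4
/      -> 5 5 1
mod    -> 5 0
drop   -> 5
15     -> 5 15
-      -> -10
dup    -> -10 -10
swap   -> -10 -10
/      -> 1
drop   -> (empty)
22     -> 22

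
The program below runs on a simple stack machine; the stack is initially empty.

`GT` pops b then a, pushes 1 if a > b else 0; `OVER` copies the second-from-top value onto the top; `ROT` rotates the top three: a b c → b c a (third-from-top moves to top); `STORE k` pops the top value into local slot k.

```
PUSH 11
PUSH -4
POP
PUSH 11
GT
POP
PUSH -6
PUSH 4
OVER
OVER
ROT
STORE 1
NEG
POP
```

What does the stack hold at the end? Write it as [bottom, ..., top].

[-6, -6]

PUSH 11 -> [11]
PUSH -4 -> [11, -4]
POP     -> [11]
PUSH 11 -> [11, 11]
GT      -> [0]
POP     -> []
PUSH -6 -> [-6]
PUSH 4  -> [-6, 4]
OVER    -> [-6, 4, -6]
OVER    -> [-6, 4, -6, 4]
ROT     -> [-6, -6, 4, 4]
STORE 1 -> [-6, -6, 4]
NEG     -> [-6, -6, -4]
POP     -> [-6, -6]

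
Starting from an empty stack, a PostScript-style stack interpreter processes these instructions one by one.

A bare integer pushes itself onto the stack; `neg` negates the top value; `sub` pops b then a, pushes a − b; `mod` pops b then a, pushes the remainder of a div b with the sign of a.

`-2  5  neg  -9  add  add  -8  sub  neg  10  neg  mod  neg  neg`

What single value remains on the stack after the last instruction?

8

-2  -> [-2]
5   -> [-2, 5]
neg -> [-2, -5]
-9  -> [-2, -5, -9]
add -> [-2, -14]
add -> [-16]
-8  -> [-16, -8]
sub -> [-8]
neg -> [8]
10  -> [8, 10]
neg -> [8, -10]
mod -> [8]
neg -> [-8]
neg -> [8]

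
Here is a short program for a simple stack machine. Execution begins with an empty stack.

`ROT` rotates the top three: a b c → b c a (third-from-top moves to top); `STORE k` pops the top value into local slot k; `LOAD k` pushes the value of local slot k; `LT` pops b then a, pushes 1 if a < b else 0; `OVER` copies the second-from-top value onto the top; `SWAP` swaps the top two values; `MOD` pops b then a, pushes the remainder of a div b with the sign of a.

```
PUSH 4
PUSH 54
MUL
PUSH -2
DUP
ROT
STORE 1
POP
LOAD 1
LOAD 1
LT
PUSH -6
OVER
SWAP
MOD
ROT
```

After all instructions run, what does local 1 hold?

PUSH 4  -> 4
PUSH 54 -> 4 54
MUL     -> 216
PUSH -2 -> 216 -2
DUP     -> 216 -2 -2
ROT     -> -2 -2 216
STORE 1 -> -2 -2
POP     -> -2
LOAD 1  -> -2 216
LOAD 1  -> -2 216 216
LT      -> -2 0
PUSH -6 -> -2 0 -6
OVER    -> -2 0 -6 0
SWAP    -> -2 0 0 -6
MOD     -> -2 0 0
ROT     -> 0 0 -2

216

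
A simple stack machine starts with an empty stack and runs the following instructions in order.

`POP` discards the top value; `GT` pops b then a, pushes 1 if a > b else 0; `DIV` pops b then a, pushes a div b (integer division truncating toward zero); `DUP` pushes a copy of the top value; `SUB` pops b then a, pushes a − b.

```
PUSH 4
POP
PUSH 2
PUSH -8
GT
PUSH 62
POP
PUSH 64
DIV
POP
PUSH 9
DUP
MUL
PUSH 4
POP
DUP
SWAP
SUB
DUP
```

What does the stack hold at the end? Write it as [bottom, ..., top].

[0, 0]

PUSH 4  → [4]
POP     → []
PUSH 2  → [2]
PUSH -8 → [2, -8]
GT      → [1]
PUSH 62 → [1, 62]
POP     → [1]
PUSH 64 → [1, 64]
DIV     → [0]
POP     → []
PUSH 9  → [9]
DUP     → [9, 9]
MUL     → [81]
PUSH 4  → [81, 4]
POP     → [81]
DUP     → [81, 81]
SWAP    → [81, 81]
SUB     → [0]
DUP     → [0, 0]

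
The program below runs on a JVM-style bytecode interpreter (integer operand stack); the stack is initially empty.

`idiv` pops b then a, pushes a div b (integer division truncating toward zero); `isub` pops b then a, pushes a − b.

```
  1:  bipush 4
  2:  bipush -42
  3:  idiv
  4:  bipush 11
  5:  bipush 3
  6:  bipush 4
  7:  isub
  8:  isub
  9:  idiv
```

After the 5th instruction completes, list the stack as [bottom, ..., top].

bipush 4   -> 4
bipush -42 -> 4 -42
idiv       -> 0
bipush 11  -> 0 11
bipush 3   -> 0 11 3

[0, 11, 3]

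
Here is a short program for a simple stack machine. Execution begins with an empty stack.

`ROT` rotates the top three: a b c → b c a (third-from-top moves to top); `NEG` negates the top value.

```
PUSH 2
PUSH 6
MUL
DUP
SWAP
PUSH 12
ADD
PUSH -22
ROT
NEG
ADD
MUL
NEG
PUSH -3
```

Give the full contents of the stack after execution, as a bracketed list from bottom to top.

[816, -3]

PUSH 2   -> [2]
PUSH 6   -> [2, 6]
MUL      -> [12]
DUP      -> [12, 12]
SWAP     -> [12, 12]
PUSH 12  -> [12, 12, 12]
ADD      -> [12, 24]
PUSH -22 -> [12, 24, -22]
ROT      -> [24, -22, 12]
NEG      -> [24, -22, -12]
ADD      -> [24, -34]
MUL      -> [-816]
NEG      -> [816]
PUSH -3  -> [816, -3]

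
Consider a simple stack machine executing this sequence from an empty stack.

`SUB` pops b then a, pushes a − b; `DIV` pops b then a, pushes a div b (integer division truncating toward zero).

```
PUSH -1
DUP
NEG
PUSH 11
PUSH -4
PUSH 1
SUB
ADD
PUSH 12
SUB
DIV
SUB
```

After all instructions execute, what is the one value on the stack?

-1

PUSH -1 : [-1]
DUP     : [-1, -1]
NEG     : [-1, 1]
PUSH 11 : [-1, 1, 11]
PUSH -4 : [-1, 1, 11, -4]
PUSH 1  : [-1, 1, 11, -4, 1]
SUB     : [-1, 1, 11, -5]
ADD     : [-1, 1, 6]
PUSH 12 : [-1, 1, 6, 12]
SUB     : [-1, 1, -6]
DIV     : [-1, 0]
SUB     : [-1]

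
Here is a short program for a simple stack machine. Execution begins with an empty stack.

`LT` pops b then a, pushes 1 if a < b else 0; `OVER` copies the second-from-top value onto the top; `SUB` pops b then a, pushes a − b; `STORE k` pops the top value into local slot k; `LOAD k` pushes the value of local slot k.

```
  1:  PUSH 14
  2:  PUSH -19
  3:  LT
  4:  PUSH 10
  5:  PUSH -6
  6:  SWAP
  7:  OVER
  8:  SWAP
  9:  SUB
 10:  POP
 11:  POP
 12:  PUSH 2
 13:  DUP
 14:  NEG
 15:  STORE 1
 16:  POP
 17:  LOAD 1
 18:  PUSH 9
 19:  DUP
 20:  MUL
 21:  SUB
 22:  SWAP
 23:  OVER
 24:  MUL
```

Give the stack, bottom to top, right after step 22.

[-83, 0]

PUSH 14  → [14]
PUSH -19 → [14, -19]
LT       → [0]
PUSH 10  → [0, 10]
PUSH -6  → [0, 10, -6]
SWAP     → [0, -6, 10]
OVER     → [0, -6, 10, -6]
SWAP     → [0, -6, -6, 10]
SUB      → [0, -6, -16]
POP      → [0, -6]
POP      → [0]
PUSH 2   → [0, 2]
DUP      → [0, 2, 2]
NEG      → [0, 2, -2]
STORE 1  → [0, 2]
POP      → [0]
LOAD 1   → [0, -2]
PUSH 9   → [0, -2, 9]
DUP      → [0, -2, 9, 9]
MUL      → [0, -2, 81]
SUB      → [0, -83]
SWAP     → [-83, 0]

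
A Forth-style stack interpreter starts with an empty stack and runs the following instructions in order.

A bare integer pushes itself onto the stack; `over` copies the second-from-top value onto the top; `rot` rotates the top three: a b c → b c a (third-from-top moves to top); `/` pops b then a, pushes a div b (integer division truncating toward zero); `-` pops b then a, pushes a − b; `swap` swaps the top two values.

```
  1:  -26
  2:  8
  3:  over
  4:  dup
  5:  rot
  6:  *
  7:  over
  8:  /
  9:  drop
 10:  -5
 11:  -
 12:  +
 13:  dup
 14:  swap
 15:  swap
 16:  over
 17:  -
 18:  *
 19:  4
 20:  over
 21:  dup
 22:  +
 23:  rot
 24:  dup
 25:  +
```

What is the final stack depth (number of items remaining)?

3

-26  → [-26]
8    → [-26, 8]
over → [-26, 8, -26]
dup  → [-26, 8, -26, -26]
rot  → [-26, -26, -26, 8]
*    → [-26, -26, -208]
over → [-26, -26, -208, -26]
/    → [-26, -26, 8]
drop → [-26, -26]
-5   → [-26, -26, -5]
-    → [-26, -21]
+    → [-47]
dup  → [-47, -47]
swap → [-47, -47]
swap → [-47, -47]
over → [-47, -47, -47]
-    → [-47, 0]
*    → [0]
4    → [0, 4]
over → [0, 4, 0]
dup  → [0, 4, 0, 0]
+    → [0, 4, 0]
rot  → [4, 0, 0]
dup  → [4, 0, 0, 0]
+    → [4, 0, 0]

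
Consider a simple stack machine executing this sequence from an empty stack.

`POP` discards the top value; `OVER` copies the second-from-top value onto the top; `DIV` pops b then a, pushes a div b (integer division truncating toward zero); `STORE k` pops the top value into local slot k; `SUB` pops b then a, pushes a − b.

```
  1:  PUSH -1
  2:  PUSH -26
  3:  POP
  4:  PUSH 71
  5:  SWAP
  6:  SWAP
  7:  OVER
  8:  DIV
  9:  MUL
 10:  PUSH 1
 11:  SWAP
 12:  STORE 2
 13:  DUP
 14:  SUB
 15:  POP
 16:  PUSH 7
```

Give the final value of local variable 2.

71

PUSH -1  : [-1]
PUSH -26 : [-1, -26]
POP      : [-1]
PUSH 71  : [-1, 71]
SWAP     : [71, -1]
SWAP     : [-1, 71]
OVER     : [-1, 71, -1]
DIV      : [-1, -71]
MUL      : [71]
PUSH 1   : [71, 1]
SWAP     : [1, 71]
STORE 2  : [1]
DUP      : [1, 1]
SUB      : [0]
POP      : []
PUSH 7   : [7]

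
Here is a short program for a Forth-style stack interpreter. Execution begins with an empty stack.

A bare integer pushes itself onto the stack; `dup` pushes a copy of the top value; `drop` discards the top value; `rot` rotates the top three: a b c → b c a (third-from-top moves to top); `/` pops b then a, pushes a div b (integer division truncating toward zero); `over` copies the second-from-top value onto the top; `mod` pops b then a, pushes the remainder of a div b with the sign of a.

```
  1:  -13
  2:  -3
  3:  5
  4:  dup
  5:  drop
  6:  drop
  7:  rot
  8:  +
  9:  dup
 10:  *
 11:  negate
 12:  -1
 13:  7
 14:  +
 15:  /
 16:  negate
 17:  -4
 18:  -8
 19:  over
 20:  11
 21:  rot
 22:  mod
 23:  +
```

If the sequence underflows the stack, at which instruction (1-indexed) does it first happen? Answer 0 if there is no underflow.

7

-13  : [-13]
-3   : [-13, -3]
5    : [-13, -3, 5]
dup  : [-13, -3, 5, 5]
drop : [-13, -3, 5]
drop : [-13, -3]
rot  — needs 3 operands, stack has 2 → underflow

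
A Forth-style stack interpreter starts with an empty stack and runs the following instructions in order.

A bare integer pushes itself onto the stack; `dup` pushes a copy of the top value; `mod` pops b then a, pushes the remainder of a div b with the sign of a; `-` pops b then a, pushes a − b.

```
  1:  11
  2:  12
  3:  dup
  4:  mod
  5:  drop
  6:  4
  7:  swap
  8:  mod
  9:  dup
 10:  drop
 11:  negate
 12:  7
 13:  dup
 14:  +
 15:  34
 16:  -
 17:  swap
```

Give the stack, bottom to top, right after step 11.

[-4]

11     → 11
12     → 11 12
dup    → 11 12 12
mod    → 11 0
drop   → 11
4      → 11 4
swap   → 4 11
mod    → 4
dup    → 4 4
drop   → 4
negate → -4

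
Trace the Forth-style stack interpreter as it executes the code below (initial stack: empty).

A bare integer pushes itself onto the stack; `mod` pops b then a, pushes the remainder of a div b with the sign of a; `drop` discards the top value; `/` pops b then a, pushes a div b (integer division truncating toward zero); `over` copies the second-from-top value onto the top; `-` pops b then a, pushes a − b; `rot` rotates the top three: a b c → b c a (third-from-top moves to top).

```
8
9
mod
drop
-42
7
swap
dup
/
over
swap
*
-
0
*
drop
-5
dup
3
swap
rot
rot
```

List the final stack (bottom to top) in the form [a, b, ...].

8    : [8]
9    : [8, 9]
mod  : [8]
drop : []
-42  : [-42]
7    : [-42, 7]
swap : [7, -42]
dup  : [7, -42, -42]
/    : [7, 1]
over : [7, 1, 7]
swap : [7, 7, 1]
*    : [7, 7]
-    : [0]
0    : [0, 0]
*    : [0]
drop : []
-5   : [-5]
dup  : [-5, -5]
3    : [-5, -5, 3]
swap : [-5, 3, -5]
rot  : [3, -5, -5]
rot  : [-5, -5, 3]

[-5, -5, 3]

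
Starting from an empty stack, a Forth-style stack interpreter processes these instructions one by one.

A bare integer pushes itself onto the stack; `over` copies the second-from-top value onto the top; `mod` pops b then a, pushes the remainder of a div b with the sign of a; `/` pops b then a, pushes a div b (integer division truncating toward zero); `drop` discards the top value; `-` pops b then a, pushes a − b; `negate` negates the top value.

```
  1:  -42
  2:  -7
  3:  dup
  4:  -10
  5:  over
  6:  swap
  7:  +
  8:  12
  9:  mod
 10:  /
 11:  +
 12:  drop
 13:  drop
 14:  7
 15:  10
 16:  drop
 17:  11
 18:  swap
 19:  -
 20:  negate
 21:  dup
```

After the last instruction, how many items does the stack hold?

2

-42    : [-42]
-7     : [-42, -7]
dup    : [-42, -7, -7]
-10    : [-42, -7, -7, -10]
over   : [-42, -7, -7, -10, -7]
swap   : [-42, -7, -7, -7, -10]
+      : [-42, -7, -7, -17]
12     : [-42, -7, -7, -17, 12]
mod    : [-42, -7, -7, -5]
/      : [-42, -7, 1]
+      : [-42, -6]
drop   : [-42]
drop   : []
7      : [7]
10     : [7, 10]
drop   : [7]
11     : [7, 11]
swap   : [11, 7]
-      : [4]
negate : [-4]
dup    : [-4, -4]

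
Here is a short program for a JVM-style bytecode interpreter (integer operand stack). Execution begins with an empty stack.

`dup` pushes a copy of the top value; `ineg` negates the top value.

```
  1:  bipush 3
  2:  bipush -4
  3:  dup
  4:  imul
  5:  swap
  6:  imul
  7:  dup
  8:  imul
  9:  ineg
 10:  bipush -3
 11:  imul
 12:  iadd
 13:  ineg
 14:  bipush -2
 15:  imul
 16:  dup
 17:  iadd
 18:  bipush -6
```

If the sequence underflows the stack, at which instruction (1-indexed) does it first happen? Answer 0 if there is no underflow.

12

bipush 3   [3]
bipush -4  [3, -4]
dup        [3, -4, -4]
imul       [3, 16]
swap       [16, 3]
imul       [48]
dup        [48, 48]
imul       [2304]
ineg       [-2304]
bipush -3  [-2304, -3]
imul       [6912]
iadd  — needs 2 operands, stack has 1 → underflow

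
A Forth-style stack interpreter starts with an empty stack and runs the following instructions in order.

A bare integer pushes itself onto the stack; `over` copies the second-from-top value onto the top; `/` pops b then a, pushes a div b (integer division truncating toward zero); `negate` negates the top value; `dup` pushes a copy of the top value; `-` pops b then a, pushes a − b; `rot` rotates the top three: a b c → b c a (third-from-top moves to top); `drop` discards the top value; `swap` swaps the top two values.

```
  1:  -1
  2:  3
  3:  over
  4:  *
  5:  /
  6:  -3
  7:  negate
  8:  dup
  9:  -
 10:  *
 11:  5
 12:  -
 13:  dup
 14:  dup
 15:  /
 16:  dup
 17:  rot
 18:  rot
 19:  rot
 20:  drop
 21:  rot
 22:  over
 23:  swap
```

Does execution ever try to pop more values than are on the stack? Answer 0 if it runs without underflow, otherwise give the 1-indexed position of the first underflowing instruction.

21

-1     → [-1]
3      → [-1, 3]
over   → [-1, 3, -1]
*      → [-1, -3]
/      → [0]
-3     → [0, -3]
negate → [0, 3]
dup    → [0, 3, 3]
-      → [0, 0]
*      → [0]
5      → [0, 5]
-      → [-5]
dup    → [-5, -5]
dup    → [-5, -5, -5]
/      → [-5, 1]
dup    → [-5, 1, 1]
rot    → [1, 1, -5]
rot    → [1, -5, 1]
rot    → [-5, 1, 1]
drop   → [-5, 1]
rot  — needs 3 operands, stack has 2 → underflow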